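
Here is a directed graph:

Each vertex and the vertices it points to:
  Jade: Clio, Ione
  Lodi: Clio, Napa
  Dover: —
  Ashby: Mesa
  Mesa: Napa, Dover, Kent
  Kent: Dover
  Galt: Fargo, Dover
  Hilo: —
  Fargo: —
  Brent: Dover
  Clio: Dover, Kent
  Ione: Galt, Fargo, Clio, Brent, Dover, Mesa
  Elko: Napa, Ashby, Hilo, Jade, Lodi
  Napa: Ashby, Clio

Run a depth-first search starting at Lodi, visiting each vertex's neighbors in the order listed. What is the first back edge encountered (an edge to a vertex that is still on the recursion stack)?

Mesa→Napa

DFS from Lodi (visiting each vertex's neighbors in the order listed); mark gray on enter, black on exit:
Lodi gray
  Clio gray
    Dover gray
    Dover black
    Kent gray
      Kent→Dover: Dover black — skip
    Kent black
  Clio black
  Napa gray
    Ashby gray
      Mesa gray
        Mesa→Napa: Napa is gray → back edge
First back edge: Mesa → Napa.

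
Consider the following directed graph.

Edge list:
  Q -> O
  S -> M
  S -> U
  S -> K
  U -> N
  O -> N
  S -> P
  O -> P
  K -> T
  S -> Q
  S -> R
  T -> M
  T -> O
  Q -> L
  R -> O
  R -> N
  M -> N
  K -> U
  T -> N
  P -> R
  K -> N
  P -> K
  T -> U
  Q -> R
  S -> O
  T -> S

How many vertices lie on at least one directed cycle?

7

A vertex is on a directed cycle iff it belongs to a strongly connected component of size ≥ 2 (or has a self-loop).
The vertices on cycles are {K, O, P, Q, R, S, T} — 7 in total.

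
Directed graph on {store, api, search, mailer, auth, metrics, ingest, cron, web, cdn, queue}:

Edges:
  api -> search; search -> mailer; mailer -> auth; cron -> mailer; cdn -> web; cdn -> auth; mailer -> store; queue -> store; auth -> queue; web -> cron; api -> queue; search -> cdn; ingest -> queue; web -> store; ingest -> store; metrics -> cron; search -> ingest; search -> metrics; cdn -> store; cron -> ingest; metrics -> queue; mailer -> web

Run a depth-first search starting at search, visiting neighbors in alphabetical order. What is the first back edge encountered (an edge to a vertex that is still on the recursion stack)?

mailer→web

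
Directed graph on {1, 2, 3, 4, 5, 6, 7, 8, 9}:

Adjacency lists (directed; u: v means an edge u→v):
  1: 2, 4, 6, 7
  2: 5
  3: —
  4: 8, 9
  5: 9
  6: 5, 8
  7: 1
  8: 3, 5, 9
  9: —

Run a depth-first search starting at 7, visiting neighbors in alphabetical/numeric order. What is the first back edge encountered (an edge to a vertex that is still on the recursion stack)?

1→7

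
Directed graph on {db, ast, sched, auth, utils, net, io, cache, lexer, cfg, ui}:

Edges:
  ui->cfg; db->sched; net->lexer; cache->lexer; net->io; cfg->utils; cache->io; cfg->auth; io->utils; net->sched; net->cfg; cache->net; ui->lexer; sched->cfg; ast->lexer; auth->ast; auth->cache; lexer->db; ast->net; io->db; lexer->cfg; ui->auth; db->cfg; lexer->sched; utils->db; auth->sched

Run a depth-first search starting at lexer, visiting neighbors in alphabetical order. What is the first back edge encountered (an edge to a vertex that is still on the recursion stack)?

DFS from lexer (visiting neighbors in alphabetical order); mark gray on enter, black on exit:
lexer gray
  cfg gray
    auth gray
      ast gray
        ast→lexer: lexer is gray → back edge
First back edge: ast → lexer.

ast→lexer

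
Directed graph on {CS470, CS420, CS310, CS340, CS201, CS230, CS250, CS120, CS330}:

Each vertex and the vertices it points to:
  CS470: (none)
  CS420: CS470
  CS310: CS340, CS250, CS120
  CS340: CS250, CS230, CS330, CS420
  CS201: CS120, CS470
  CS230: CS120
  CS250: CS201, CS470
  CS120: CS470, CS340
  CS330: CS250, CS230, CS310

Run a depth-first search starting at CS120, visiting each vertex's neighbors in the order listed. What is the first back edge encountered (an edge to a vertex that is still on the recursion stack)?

DFS from CS120 (visiting each vertex's neighbors in the order listed); mark gray on enter, black on exit:
CS120 gray
  CS470 gray
  CS470 black
  CS340 gray
    CS250 gray
      CS201 gray
        CS201→CS120: CS120 is gray → back edge
First back edge: CS201 → CS120.

CS201→CS120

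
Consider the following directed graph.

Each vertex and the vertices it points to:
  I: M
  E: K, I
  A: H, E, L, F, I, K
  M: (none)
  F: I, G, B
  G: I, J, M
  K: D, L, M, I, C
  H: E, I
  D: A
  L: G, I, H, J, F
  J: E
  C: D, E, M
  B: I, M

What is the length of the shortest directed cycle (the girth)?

3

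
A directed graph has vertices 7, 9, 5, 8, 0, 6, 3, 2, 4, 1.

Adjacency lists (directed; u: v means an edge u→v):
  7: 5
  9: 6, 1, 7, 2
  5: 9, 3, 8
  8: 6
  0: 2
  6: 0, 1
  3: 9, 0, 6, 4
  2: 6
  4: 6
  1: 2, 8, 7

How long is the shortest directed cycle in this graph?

For each vertex v, BFS finds the shortest path from v back to v.
The shortest such closed walk is 5 → 9 → 7 → 5, length 3.

3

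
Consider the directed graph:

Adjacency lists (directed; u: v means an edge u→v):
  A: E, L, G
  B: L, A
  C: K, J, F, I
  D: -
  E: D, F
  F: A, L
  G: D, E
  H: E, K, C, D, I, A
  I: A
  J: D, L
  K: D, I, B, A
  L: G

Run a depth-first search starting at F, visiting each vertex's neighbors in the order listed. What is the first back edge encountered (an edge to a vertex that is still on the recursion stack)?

E→F

DFS from F (visiting each vertex's neighbors in the order listed); mark gray on enter, black on exit:
F gray
  A gray
    E gray
      D gray
      D black
      E→F: F is gray → back edge
First back edge: E → F.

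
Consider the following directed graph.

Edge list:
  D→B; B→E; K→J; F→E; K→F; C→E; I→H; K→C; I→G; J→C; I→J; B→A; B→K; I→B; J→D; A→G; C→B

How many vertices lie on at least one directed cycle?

5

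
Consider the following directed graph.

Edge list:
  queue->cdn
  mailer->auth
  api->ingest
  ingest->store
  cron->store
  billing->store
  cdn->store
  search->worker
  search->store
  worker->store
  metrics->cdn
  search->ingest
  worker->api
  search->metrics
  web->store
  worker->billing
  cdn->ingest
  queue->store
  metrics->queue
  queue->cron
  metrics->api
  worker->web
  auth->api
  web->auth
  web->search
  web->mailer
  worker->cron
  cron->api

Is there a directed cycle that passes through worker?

worker is on a cycle iff worker can reach itself via ≥1 edge.
worker → web → search → worker — yes.

Yes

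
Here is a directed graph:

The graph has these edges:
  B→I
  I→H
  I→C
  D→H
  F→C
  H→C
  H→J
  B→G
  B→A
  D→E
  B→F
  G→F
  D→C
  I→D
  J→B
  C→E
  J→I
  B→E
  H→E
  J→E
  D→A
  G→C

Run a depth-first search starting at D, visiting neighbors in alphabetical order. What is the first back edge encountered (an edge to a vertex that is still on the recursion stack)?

I→D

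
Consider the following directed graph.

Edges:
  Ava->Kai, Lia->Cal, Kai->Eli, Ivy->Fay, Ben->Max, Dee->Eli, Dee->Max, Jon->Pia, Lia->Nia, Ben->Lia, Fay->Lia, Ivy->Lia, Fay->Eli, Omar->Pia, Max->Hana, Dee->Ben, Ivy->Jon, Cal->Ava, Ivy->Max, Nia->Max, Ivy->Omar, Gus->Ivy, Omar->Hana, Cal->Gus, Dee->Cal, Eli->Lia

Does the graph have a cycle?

DFS with white/gray/black marking, starting from Max:
Max gray
  Hana gray
  Hana black
Max black
Gus gray
  Ivy gray
    Ivy→Max: Max black — skip
    Lia gray
      Cal gray
        Ava gray
          Kai gray
            Eli gray
              Eli→Lia: Lia is gray → back edge
Back edge found, so a cycle exists: Lia → Cal → Ava → Kai → Eli → Lia.

Yes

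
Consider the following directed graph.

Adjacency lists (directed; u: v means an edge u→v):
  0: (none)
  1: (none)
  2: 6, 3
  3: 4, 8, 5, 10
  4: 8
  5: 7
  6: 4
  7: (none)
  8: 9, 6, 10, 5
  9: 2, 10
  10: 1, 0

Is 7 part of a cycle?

No

7 lies on a cycle iff there is a path from 7 back to itself.
Exploring from 7, it never reaches itself; equivalently, its strongly connected component is a singleton.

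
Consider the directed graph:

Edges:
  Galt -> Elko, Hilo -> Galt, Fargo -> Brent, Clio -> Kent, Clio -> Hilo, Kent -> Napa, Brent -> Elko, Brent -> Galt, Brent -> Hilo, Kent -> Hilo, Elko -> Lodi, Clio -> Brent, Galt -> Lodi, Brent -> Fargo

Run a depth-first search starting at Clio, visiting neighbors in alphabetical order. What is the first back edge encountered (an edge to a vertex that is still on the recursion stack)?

DFS from Clio (visiting neighbors in alphabetical order); mark gray on enter, black on exit:
Clio gray
  Brent gray
    Elko gray
      Lodi gray
      Lodi black
    Elko black
    Fargo gray
      Fargo→Brent: Brent is gray → back edge
First back edge: Fargo → Brent.

Fargo->Brent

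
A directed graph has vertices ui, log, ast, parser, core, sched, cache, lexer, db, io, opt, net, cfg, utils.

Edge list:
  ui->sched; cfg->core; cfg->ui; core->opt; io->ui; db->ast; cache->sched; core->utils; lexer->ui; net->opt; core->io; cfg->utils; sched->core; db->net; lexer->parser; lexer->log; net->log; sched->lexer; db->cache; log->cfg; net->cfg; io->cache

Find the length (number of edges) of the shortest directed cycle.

3

For each vertex v, BFS finds the shortest path from v back to v.
The shortest such closed walk is sched → lexer → ui → sched, length 3.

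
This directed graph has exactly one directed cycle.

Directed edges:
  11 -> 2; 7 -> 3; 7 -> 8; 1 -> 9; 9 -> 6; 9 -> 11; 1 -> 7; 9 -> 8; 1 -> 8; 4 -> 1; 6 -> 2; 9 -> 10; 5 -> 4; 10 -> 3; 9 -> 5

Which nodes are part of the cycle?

DFS with gray/black marking from 1:
1 gray
  9 gray
    5 gray
      4 gray
        4→1: 1 is gray → back edge
Back edge closes the cycle 1 → 9 → 5 → 4 → 1; its vertices are {1, 4, 5, 9}.

1, 4, 5, 9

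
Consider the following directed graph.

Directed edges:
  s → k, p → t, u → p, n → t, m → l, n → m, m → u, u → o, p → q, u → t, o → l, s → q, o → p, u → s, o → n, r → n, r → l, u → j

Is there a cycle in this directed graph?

Yes

DFS with white/gray/black marking, starting from t:
t gray
t black
j gray
j black
k gray
k black
l gray
l black
m gray
  m→l: l black — skip
  u gray
    o gray
      o→l: l black — skip
      n gray
        n→t: t black — skip
        n→m: m is gray → back edge
Back edge found, so a cycle exists: m → u → o → n → m.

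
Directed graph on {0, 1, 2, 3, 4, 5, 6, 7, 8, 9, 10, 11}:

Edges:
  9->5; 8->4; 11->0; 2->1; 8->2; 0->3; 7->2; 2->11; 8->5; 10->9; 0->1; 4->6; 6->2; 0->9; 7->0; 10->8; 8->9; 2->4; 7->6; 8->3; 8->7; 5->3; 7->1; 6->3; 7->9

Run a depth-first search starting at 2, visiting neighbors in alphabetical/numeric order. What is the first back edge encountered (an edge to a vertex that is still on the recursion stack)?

6->2

DFS from 2 (visiting neighbors in alphabetical/numeric order); mark gray on enter, black on exit:
2 gray
  1 gray
  1 black
  4 gray
    6 gray
      6→2: 2 is gray → back edge
First back edge: 6 → 2.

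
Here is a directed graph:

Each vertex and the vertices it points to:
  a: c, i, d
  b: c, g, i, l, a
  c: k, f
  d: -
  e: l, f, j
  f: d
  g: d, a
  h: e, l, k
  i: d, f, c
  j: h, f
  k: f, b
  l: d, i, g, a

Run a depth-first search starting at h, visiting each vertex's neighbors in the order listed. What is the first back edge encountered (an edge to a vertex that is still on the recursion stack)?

DFS from h (visiting each vertex's neighbors in the order listed); mark gray on enter, black on exit:
h gray
  e gray
    l gray
      d gray
      d black
      i gray
        i→d: d black — skip
        f gray
          f→d: d black — skip
        f black
        c gray
          k gray
            k→f: f black — skip
            b gray
              b→c: c is gray → back edge
First back edge: b → c.

b→c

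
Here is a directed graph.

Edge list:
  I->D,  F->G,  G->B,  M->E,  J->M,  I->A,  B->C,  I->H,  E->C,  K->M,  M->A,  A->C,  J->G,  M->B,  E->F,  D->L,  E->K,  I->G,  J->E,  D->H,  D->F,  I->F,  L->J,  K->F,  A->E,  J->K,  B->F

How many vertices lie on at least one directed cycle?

A vertex is on a directed cycle iff it belongs to a strongly connected component of size ≥ 2 (or has a self-loop).
The vertices on cycles are {A, B, E, F, G, K, M} — 7 in total.

7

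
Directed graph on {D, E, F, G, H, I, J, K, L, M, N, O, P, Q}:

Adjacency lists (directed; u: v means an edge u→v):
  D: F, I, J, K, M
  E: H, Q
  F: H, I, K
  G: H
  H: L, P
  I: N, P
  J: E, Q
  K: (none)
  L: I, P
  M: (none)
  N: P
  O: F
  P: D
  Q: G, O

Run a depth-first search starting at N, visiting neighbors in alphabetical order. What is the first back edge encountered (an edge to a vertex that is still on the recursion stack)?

I→N

DFS from N (visiting neighbors in alphabetical order); mark gray on enter, black on exit:
N gray
  P gray
    D gray
      F gray
        H gray
          L gray
            I gray
              I→N: N is gray → back edge
First back edge: I → N.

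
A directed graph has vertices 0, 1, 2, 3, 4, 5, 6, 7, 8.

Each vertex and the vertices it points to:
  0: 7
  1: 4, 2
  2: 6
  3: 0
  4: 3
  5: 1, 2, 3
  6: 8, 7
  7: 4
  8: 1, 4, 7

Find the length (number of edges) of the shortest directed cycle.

For each vertex v, BFS finds the shortest path from v back to v.
The shortest such closed walk is 2 → 6 → 8 → 1 → 2, length 4.

4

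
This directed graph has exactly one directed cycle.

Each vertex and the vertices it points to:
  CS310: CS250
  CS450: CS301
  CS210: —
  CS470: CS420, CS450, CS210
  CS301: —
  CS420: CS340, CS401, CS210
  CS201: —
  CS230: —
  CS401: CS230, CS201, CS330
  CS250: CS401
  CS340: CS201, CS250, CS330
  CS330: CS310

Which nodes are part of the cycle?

DFS with gray/black marking from CS401:
CS401 gray
  CS230 gray
  CS230 black
  CS201 gray
  CS201 black
  CS330 gray
    CS310 gray
      CS250 gray
        CS250→CS401: CS401 is gray → back edge
Back edge closes the cycle CS401 → CS330 → CS310 → CS250 → CS401; its vertices are {CS250, CS310, CS330, CS401}.

CS250, CS310, CS330, CS401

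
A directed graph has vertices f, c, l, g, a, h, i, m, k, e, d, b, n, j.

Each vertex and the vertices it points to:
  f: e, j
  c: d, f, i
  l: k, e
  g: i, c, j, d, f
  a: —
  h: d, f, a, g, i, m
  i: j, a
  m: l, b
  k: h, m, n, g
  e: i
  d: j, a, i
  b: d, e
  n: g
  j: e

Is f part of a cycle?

f lies on a cycle iff there is a path from f back to itself.
Exploring from f, it never reaches itself; equivalently, its strongly connected component is a singleton.

No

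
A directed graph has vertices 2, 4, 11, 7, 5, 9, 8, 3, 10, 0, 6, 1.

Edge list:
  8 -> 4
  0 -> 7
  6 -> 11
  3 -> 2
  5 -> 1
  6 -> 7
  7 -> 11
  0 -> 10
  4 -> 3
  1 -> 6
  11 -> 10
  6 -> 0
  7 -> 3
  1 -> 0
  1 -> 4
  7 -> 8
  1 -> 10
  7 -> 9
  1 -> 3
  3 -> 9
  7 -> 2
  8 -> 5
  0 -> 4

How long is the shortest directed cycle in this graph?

5

For each vertex v, BFS finds the shortest path from v back to v.
The shortest such closed walk is 1 → 0 → 7 → 8 → 5 → 1, length 5.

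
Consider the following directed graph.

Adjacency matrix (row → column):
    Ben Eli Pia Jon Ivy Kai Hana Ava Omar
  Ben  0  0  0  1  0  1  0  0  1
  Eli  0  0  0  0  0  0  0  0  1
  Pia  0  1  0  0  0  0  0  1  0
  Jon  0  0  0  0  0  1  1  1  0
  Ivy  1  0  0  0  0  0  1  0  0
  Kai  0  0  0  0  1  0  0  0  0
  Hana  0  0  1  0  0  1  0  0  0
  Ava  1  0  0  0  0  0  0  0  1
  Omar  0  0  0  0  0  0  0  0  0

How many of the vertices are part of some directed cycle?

7

A vertex is on a directed cycle iff it belongs to a strongly connected component of size ≥ 2 (or has a self-loop).
The vertices on cycles are {Ava, Ben, Ivy, Jon, Kai, Pia, Hana} — 7 in total.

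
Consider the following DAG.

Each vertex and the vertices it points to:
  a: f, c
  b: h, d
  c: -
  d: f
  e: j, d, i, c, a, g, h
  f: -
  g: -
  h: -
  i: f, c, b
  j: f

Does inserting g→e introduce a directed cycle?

Yes

Adding g→e creates a cycle iff e can already reach g.
Path from e: e → g.
So e → … → g → e is a cycle.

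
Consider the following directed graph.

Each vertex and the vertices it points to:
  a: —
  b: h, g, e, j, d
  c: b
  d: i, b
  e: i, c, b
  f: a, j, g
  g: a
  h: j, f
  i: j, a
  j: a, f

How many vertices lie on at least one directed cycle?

6

A vertex is on a directed cycle iff it belongs to a strongly connected component of size ≥ 2 (or has a self-loop).
The vertices on cycles are {b, c, d, e, f, j} — 6 in total.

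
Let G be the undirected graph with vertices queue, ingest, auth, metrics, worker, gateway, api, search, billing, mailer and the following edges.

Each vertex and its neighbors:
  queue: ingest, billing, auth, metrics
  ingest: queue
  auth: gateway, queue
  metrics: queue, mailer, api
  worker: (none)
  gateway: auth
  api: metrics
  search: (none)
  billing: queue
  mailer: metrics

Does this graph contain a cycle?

DFS, tracking each vertex's parent; an edge to a visited non-parent vertex closes a cycle.
Start from billing:
visit billing (parent –)
  visit queue (parent billing)
    visit ingest (parent queue)
      ingest–queue: parent, skip
    queue–billing: parent, skip
    visit auth (parent queue)
      visit gateway (parent auth)
        gateway–auth: parent, skip
      auth–queue: parent, skip
    visit metrics (parent queue)
      metrics–queue: parent, skip
      visit mailer (parent metrics)
        mailer–metrics: parent, skip
      visit api (parent metrics)
        api–metrics: parent, skip
visit worker (parent –)
visit search (parent –)
No non-parent visited neighbor found — the graph is a forest.

No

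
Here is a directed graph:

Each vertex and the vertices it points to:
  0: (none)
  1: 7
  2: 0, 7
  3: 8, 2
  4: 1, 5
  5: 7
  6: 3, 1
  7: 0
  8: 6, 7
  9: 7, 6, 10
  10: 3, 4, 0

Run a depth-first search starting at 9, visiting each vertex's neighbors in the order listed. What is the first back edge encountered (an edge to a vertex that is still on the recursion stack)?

8->6

DFS from 9 (visiting each vertex's neighbors in the order listed); mark gray on enter, black on exit:
9 gray
  7 gray
    0 gray
    0 black
  7 black
  6 gray
    3 gray
      8 gray
        8→6: 6 is gray → back edge
First back edge: 8 → 6.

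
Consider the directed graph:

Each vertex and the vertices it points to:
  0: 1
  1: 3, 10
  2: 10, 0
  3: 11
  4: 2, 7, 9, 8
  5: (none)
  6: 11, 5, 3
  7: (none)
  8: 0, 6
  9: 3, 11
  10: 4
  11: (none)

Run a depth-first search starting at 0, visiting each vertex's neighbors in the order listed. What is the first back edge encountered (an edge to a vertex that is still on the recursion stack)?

2→10

DFS from 0 (visiting each vertex's neighbors in the order listed); mark gray on enter, black on exit:
0 gray
  1 gray
    3 gray
      11 gray
      11 black
    3 black
    10 gray
      4 gray
        2 gray
          2→10: 10 is gray → back edge
First back edge: 2 → 10.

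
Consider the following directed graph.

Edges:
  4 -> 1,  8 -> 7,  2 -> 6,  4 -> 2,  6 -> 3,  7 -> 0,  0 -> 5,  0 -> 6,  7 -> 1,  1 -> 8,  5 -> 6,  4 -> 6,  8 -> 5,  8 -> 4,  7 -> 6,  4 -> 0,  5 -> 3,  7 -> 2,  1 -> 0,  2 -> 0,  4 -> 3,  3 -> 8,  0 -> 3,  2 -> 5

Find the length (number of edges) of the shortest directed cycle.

3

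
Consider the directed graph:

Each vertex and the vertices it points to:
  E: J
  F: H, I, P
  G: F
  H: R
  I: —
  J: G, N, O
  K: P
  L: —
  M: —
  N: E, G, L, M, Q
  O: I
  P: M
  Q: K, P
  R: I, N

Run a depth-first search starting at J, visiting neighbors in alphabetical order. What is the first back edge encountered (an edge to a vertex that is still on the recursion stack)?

E->J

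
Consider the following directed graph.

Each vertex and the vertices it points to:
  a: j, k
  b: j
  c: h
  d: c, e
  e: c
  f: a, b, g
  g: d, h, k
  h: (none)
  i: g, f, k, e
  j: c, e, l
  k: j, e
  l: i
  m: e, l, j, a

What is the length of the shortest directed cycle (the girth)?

4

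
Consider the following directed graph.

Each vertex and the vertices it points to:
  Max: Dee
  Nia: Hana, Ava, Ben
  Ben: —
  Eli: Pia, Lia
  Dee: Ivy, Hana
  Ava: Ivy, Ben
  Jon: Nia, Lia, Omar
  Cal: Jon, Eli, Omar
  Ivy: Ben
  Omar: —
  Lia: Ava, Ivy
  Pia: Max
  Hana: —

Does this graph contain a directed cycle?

DFS with white/gray/black marking, starting from Dee:
Dee gray
  Ivy gray
    Ben gray
    Ben black
  Ivy black
  Hana gray
  Hana black
Dee black
Max gray
  Max→Dee: Dee black — skip
Max black
Nia gray
  Nia→Hana: Hana black — skip
  Ava gray
    Ava→Ivy: Ivy black — skip
    Ava→Ben: Ben black — skip
  Ava black
  Nia→Ben: Ben black — skip
Nia black
Eli gray
  Pia gray
    Pia→Max: Max black — skip
  Pia black
  Lia gray
    Lia→Ava: Ava black — skip
    Lia→Ivy: Ivy black — skip
  Lia black
Eli black
Jon gray
  Jon→Nia: Nia black — skip
  Jon→Lia: Lia black — skip
  Omar gray
  Omar black
Jon black
Cal gray
  Cal→Jon: Jon black — skip
  Cal→Eli: Eli black — skip
  Cal→Omar: Omar black — skip
Cal black
Every edge goes to a white or black vertex — no back edge, so the graph is acyclic.

No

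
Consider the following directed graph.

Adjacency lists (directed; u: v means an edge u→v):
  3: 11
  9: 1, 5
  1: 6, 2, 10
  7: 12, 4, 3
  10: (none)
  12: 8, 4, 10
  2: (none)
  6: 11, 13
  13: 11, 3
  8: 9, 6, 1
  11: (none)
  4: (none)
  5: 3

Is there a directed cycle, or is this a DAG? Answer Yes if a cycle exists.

No

DFS with white/gray/black marking, starting from 9:
9 gray
  1 gray
    6 gray
      11 gray
      11 black
      13 gray
        13→11: 11 black — skip
        3 gray
          3→11: 11 black — skip
        3 black
      13 black
    6 black
    2 gray
    2 black
    10 gray
    10 black
  1 black
  5 gray
    5→3: 3 black — skip
  5 black
9 black
7 gray
  12 gray
    8 gray
      8→9: 9 black — skip
      8→6: 6 black — skip
      8→1: 1 black — skip
    8 black
    4 gray
    4 black
    12→10: 10 black — skip
  12 black
  7→4: 4 black — skip
  7→3: 3 black — skip
7 black
Every edge goes to a white or black vertex — no back edge, so the graph is acyclic.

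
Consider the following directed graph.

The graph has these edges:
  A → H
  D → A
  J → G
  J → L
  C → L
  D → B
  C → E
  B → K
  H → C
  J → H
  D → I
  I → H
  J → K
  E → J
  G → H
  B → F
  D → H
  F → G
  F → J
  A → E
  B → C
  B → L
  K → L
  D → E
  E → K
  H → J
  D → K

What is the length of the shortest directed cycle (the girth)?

For each vertex v, BFS finds the shortest path from v back to v.
The shortest such closed walk is H → J → H, length 2.

2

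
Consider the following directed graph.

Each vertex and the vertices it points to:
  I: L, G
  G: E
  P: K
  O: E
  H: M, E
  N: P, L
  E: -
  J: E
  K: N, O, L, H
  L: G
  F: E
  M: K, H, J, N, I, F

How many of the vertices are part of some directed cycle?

A vertex is on a directed cycle iff it belongs to a strongly connected component of size ≥ 2 (or has a self-loop).
The vertices on cycles are {H, K, M, N, P} — 5 in total.

5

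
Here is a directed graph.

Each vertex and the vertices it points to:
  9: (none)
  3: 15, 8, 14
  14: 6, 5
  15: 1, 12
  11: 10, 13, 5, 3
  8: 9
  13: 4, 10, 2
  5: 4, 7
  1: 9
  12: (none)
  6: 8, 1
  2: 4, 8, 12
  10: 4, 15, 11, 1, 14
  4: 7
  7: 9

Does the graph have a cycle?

Yes

DFS with white/gray/black marking, starting from 11:
11 gray
  10 gray
    4 gray
      7 gray
        9 gray
        9 black
      7 black
    4 black
    15 gray
      1 gray
        1→9: 9 black — skip
      1 black
      12 gray
      12 black
    15 black
    10→11: 11 is gray → back edge
Back edge found, so a cycle exists: 11 → 10 → 11.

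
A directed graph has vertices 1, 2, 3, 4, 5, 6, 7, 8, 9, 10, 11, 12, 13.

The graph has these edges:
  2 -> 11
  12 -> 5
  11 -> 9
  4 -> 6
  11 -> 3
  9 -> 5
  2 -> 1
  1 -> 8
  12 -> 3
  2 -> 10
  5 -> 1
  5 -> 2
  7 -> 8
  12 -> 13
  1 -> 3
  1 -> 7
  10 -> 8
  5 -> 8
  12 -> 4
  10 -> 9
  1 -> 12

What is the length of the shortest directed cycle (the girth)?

For each vertex v, BFS finds the shortest path from v back to v.
The shortest such closed walk is 12 → 5 → 1 → 12, length 3.

3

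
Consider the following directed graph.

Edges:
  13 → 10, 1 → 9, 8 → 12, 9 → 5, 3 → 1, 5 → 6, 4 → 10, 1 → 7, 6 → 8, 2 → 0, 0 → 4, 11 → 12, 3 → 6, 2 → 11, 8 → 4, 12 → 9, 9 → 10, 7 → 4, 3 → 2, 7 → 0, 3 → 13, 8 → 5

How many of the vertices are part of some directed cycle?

A vertex is on a directed cycle iff it belongs to a strongly connected component of size ≥ 2 (or has a self-loop).
The vertices on cycles are {5, 6, 8, 9, 12} — 5 in total.

5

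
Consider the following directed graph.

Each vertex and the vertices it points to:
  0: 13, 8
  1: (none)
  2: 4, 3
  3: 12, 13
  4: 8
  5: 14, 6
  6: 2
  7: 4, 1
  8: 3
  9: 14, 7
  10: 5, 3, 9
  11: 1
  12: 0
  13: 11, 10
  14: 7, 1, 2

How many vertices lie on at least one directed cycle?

13

A vertex is on a directed cycle iff it belongs to a strongly connected component of size ≥ 2 (or has a self-loop).
The vertices on cycles are {0, 2, 3, 4, 5, 6, 7, 8, 9, 10, 12, 13, 14} — 13 in total.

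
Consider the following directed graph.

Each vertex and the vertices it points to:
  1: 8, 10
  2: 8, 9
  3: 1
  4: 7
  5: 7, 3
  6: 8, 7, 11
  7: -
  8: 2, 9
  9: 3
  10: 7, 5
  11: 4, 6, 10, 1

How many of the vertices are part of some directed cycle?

9

A vertex is on a directed cycle iff it belongs to a strongly connected component of size ≥ 2 (or has a self-loop).
The vertices on cycles are {1, 2, 3, 5, 6, 8, 9, 10, 11} — 9 in total.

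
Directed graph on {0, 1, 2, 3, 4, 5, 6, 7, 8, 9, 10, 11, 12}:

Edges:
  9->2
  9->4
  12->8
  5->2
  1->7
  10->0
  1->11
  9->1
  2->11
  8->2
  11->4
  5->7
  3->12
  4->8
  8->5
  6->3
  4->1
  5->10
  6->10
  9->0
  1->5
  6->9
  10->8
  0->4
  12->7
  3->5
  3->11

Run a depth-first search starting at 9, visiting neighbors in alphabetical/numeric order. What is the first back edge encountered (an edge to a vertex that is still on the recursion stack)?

DFS from 9 (visiting neighbors in alphabetical/numeric order); mark gray on enter, black on exit:
9 gray
  0 gray
    4 gray
      1 gray
        5 gray
          2 gray
            11 gray
              11→4: 4 is gray → back edge
First back edge: 11 → 4.

11->4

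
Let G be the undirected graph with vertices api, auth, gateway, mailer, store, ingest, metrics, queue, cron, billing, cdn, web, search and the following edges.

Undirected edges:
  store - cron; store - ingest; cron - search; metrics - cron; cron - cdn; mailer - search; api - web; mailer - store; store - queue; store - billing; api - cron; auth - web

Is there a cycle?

Yes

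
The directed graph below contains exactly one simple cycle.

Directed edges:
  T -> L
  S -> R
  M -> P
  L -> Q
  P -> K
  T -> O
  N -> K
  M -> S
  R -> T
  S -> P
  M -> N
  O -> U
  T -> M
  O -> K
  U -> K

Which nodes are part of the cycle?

M, R, S, T

DFS with gray/black marking from T:
T gray
  M gray
    P gray
      K gray
      K black
    P black
    S gray
      R gray
        R→T: T is gray → back edge
Back edge closes the cycle T → M → S → R → T; its vertices are {M, R, S, T}.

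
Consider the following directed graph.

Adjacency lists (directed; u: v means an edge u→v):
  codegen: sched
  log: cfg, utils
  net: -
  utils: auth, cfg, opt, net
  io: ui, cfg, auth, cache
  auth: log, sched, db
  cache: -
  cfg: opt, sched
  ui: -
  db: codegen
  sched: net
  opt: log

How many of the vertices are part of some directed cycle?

5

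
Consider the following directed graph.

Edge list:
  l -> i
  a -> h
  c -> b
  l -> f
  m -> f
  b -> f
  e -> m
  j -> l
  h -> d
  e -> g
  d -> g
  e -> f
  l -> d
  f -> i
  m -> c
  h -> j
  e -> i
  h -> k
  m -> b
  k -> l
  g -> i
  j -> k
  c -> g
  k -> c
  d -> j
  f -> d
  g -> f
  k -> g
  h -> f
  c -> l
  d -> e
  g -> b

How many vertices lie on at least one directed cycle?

10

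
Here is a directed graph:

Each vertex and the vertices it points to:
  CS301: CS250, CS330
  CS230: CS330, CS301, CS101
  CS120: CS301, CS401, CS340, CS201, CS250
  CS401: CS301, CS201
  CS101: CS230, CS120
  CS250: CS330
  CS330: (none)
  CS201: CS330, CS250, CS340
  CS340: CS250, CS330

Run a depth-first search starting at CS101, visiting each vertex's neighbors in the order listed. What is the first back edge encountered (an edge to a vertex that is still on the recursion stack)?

CS230->CS101

DFS from CS101 (visiting each vertex's neighbors in the order listed); mark gray on enter, black on exit:
CS101 gray
  CS230 gray
    CS330 gray
    CS330 black
    CS301 gray
      CS250 gray
        CS250→CS330: CS330 black — skip
      CS250 black
      CS301→CS330: CS330 black — skip
    CS301 black
    CS230→CS101: CS101 is gray → back edge
First back edge: CS230 → CS101.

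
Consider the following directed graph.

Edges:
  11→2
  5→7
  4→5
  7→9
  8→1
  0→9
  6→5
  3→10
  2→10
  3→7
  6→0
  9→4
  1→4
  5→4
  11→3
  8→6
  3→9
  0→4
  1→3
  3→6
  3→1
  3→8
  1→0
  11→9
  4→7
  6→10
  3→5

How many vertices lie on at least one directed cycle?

7

A vertex is on a directed cycle iff it belongs to a strongly connected component of size ≥ 2 (or has a self-loop).
The vertices on cycles are {1, 3, 4, 5, 7, 8, 9} — 7 in total.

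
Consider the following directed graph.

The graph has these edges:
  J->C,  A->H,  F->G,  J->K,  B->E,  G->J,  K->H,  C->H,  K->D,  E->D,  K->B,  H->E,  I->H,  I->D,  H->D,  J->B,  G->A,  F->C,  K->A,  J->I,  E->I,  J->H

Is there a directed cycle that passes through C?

C lies on a cycle iff there is a path from C back to itself.
Exploring from C, it never reaches itself; equivalently, its strongly connected component is a singleton.

No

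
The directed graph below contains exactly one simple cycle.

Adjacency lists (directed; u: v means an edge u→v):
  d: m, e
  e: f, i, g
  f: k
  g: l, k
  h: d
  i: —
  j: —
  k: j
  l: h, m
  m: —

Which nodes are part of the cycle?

DFS with gray/black marking from e:
e gray
  f gray
    k gray
      j gray
      j black
    k black
  f black
  i gray
  i black
  g gray
    l gray
      h gray
        d gray
          m gray
          m black
          d→e: e is gray → back edge
Back edge closes the cycle e → g → l → h → d → e; its vertices are {d, e, g, h, l}.

d, e, g, h, l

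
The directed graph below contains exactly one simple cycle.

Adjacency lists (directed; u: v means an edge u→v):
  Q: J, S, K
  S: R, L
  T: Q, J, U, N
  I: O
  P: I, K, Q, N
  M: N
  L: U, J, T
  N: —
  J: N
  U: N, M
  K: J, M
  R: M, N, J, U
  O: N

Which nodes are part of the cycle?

DFS with gray/black marking from Q:
Q gray
  J gray
    N gray
    N black
  J black
  S gray
    R gray
      M gray
        M→N: N black — skip
      M black
      R→N: N black — skip
      R→J: J black — skip
      U gray
        U→N: N black — skip
        U→M: M black — skip
      U black
    R black
    L gray
      L→U: U black — skip
      L→J: J black — skip
      T gray
        T→Q: Q is gray → back edge
Back edge closes the cycle Q → S → L → T → Q; its vertices are {L, Q, S, T}.

L, Q, S, T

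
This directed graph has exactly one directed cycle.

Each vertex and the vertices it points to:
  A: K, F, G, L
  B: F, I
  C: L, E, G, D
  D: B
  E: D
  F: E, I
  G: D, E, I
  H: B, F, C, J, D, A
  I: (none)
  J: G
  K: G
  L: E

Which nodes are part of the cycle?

DFS with gray/black marking from B:
B gray
  F gray
    E gray
      D gray
        D→B: B is gray → back edge
Back edge closes the cycle B → F → E → D → B; its vertices are {B, D, E, F}.

B, D, E, F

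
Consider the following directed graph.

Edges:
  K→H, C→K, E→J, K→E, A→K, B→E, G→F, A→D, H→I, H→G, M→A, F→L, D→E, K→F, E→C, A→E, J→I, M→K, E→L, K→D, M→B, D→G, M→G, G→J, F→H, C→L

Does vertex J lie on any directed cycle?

No

J lies on a cycle iff there is a path from J back to itself.
Exploring from J, it never reaches itself; equivalently, its strongly connected component is a singleton.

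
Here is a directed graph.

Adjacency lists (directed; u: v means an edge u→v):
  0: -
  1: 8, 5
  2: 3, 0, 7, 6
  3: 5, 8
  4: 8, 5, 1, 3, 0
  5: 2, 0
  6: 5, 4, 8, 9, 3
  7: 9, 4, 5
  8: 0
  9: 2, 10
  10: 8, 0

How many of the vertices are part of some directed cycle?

A vertex is on a directed cycle iff it belongs to a strongly connected component of size ≥ 2 (or has a self-loop).
The vertices on cycles are {1, 2, 3, 4, 5, 6, 7, 9} — 8 in total.

8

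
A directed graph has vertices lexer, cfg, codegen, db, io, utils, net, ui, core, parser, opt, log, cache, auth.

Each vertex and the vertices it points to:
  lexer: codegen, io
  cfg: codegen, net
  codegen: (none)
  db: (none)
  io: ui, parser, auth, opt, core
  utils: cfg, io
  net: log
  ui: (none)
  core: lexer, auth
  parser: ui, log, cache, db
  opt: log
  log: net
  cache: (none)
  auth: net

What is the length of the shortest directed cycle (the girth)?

For each vertex v, BFS finds the shortest path from v back to v.
The shortest such closed walk is log → net → log, length 2.

2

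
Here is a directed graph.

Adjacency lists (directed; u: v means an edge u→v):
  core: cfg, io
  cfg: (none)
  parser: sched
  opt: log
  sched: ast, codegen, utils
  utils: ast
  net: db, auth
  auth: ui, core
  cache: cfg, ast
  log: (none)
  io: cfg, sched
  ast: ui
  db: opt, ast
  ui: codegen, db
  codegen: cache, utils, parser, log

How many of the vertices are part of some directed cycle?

8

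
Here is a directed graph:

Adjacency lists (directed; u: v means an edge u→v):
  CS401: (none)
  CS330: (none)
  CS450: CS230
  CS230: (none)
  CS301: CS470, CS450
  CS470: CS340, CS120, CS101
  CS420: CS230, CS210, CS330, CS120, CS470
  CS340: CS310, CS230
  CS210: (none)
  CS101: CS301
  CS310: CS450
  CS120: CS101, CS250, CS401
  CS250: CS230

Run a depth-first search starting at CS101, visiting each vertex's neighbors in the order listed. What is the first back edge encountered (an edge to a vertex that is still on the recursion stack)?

CS120→CS101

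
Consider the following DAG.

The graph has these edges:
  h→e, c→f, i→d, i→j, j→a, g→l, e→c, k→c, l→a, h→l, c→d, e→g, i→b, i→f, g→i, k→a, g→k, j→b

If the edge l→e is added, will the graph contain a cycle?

Adding l→e creates a cycle iff e can already reach l.
Path from e: e → g → l.
So e → … → l → e is a cycle.

Yes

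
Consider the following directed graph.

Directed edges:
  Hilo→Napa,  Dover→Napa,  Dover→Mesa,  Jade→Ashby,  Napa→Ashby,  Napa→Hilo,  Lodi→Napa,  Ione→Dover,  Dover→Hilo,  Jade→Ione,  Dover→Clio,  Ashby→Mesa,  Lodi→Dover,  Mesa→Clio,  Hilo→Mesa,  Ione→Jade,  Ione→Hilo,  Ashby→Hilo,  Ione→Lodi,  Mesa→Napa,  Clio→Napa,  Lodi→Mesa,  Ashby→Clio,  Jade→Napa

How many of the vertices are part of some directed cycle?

7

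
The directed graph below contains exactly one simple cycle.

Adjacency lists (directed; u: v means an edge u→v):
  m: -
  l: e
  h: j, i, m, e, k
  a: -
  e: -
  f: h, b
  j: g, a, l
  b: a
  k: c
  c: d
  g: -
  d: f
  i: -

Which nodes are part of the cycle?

c, d, f, h, k

DFS with gray/black marking from f:
f gray
  h gray
    j gray
      g gray
      g black
      a gray
      a black
      l gray
        e gray
        e black
      l black
    j black
    i gray
    i black
    m gray
    m black
    h→e: e black — skip
    k gray
      c gray
        d gray
          d→f: f is gray → back edge
Back edge closes the cycle f → h → k → c → d → f; its vertices are {c, d, f, h, k}.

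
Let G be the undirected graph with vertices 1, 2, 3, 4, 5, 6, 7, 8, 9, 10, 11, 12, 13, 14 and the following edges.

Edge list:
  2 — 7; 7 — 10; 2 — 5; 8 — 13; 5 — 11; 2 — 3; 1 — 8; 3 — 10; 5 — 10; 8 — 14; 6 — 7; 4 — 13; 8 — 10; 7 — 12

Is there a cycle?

DFS, tracking each vertex's parent; an edge to a visited non-parent vertex closes a cycle.
Start from 8:
visit 8 (parent –)
  visit 14 (parent 8)
    14–8: parent, skip
  visit 10 (parent 8)
    visit 7 (parent 10)
      7–10: parent, skip
      visit 12 (parent 7)
        12–7: parent, skip
      visit 2 (parent 7)
        visit 5 (parent 2)
          5–2: parent, skip
          5–10: 10 visited and ≠ parent → cycle
Cycle: 10 – 7 – 2 – 5 – 10.

Yes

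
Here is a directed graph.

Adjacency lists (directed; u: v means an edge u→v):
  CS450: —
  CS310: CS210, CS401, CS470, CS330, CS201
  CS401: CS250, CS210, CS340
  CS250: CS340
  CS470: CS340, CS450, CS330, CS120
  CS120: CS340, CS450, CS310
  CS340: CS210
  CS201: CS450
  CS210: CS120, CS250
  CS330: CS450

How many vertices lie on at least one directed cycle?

7

A vertex is on a directed cycle iff it belongs to a strongly connected component of size ≥ 2 (or has a self-loop).
The vertices on cycles are {CS120, CS210, CS250, CS310, CS340, CS401, CS470} — 7 in total.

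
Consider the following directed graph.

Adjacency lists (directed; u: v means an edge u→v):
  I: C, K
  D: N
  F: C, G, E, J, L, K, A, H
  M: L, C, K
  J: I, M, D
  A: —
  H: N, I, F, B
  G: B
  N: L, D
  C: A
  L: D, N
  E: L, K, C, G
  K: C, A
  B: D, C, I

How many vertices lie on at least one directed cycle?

5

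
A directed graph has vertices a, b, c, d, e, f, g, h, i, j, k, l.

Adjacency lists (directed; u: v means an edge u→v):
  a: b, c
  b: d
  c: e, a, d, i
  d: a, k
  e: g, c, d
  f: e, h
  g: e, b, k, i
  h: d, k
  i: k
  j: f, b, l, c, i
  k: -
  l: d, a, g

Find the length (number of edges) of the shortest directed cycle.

2

For each vertex v, BFS finds the shortest path from v back to v.
The shortest such closed walk is c → a → c, length 2.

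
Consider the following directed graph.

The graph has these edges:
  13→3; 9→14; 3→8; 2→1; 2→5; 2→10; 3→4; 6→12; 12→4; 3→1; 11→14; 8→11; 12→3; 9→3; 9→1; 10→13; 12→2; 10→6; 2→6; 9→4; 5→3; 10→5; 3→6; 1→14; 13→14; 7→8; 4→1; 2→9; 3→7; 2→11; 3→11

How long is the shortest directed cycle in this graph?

3

For each vertex v, BFS finds the shortest path from v back to v.
The shortest such closed walk is 2 → 6 → 12 → 2, length 3.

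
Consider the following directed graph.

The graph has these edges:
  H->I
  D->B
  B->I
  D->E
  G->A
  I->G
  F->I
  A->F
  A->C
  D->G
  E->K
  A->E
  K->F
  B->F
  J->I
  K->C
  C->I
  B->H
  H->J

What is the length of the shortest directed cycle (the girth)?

4

For each vertex v, BFS finds the shortest path from v back to v.
The shortest such closed walk is G → A → F → I → G, length 4.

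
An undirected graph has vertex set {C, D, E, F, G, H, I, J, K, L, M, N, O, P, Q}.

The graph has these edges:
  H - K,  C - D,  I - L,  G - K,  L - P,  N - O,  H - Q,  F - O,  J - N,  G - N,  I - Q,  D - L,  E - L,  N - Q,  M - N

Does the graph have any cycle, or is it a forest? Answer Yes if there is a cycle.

Yes

DFS, tracking each vertex's parent; an edge to a visited non-parent vertex closes a cycle.
Start from O:
visit O (parent –)
  visit F (parent O)
    F–O: parent, skip
  visit N (parent O)
    visit M (parent N)
      M–N: parent, skip
    N–O: parent, skip
    visit Q (parent N)
      visit I (parent Q)
        visit L (parent I)
          visit P (parent L)
            P–L: parent, skip
          visit E (parent L)
            E–L: parent, skip
          L–I: parent, skip
          visit D (parent L)
            visit C (parent D)
              C–D: parent, skip
            D–L: parent, skip
        I–Q: parent, skip
      Q–N: parent, skip
      visit H (parent Q)
        H–Q: parent, skip
        visit K (parent H)
          visit G (parent K)
            G–K: parent, skip
            G–N: N visited and ≠ parent → cycle
Cycle: N – Q – H – K – G – N.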